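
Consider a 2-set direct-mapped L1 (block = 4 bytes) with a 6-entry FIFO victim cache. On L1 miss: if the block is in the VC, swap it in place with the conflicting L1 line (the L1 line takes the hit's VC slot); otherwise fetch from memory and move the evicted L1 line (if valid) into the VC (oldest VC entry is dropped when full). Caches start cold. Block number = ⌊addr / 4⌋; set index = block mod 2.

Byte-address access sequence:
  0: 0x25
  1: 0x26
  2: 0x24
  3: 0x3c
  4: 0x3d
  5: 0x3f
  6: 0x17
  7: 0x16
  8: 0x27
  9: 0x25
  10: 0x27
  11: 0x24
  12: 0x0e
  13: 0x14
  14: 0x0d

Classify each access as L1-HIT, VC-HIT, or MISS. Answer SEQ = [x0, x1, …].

SEQ = [MISS, L1-HIT, L1-HIT, MISS, L1-HIT, L1-HIT, MISS, L1-HIT, VC-HIT, L1-HIT, L1-HIT, L1-HIT, MISS, VC-HIT, VC-HIT]

#0 0x25→b9/s1 MISS; vc=[]
#1 0x26→b9/s1 L1-HIT; vc=[]
#2 0x24→b9/s1 L1-HIT; vc=[]
#3 0x3c→b15/s1 MISS; vc=[9]
#4 0x3d→b15/s1 L1-HIT; vc=[9]
#5 0x3f→b15/s1 L1-HIT; vc=[9]
#6 0x17→b5/s1 MISS; vc=[9,15]
#7 0x16→b5/s1 L1-HIT; vc=[9,15]
#8 0x27→b9/s1 VC-HIT; vc=[5,15]
#9 0x25→b9/s1 L1-HIT; vc=[5,15]
#10 0x27→b9/s1 L1-HIT; vc=[5,15]
#11 0x24→b9/s1 L1-HIT; vc=[5,15]
#12 0xe→b3/s1 MISS; vc=[5,15,9]
#13 0x14→b5/s1 VC-HIT; vc=[3,15,9]
#14 0xd→b3/s1 VC-HIT; vc=[5,15,9]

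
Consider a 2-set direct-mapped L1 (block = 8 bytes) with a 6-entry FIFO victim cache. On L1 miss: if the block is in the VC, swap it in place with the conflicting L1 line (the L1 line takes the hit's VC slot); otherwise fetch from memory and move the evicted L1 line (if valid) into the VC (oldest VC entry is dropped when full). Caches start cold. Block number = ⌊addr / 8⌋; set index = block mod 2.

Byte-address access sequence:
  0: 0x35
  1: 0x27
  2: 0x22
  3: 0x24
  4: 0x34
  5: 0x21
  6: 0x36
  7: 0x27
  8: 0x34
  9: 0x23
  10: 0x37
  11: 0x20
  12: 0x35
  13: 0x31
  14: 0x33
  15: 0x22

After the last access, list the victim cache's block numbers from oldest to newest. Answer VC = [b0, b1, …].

0: 0x35 (blk 6, set 0) → MISS  vc=[]
1: 0x27 (blk 4, set 0) → MISS  vc=[6]
2: 0x22 (blk 4, set 0) → L1-HIT  vc=[6]
3: 0x24 (blk 4, set 0) → L1-HIT  vc=[6]
4: 0x34 (blk 6, set 0) → VC-HIT  vc=[4]
5: 0x21 (blk 4, set 0) → VC-HIT  vc=[6]
6: 0x36 (blk 6, set 0) → VC-HIT  vc=[4]
7: 0x27 (blk 4, set 0) → VC-HIT  vc=[6]
8: 0x34 (blk 6, set 0) → VC-HIT  vc=[4]
9: 0x23 (blk 4, set 0) → VC-HIT  vc=[6]
10: 0x37 (blk 6, set 0) → VC-HIT  vc=[4]
11: 0x20 (blk 4, set 0) → VC-HIT  vc=[6]
12: 0x35 (blk 6, set 0) → VC-HIT  vc=[4]
13: 0x31 (blk 6, set 0) → L1-HIT  vc=[4]
14: 0x33 (blk 6, set 0) → L1-HIT  vc=[4]
15: 0x22 (blk 4, set 0) → VC-HIT  vc=[6]

VC = [6]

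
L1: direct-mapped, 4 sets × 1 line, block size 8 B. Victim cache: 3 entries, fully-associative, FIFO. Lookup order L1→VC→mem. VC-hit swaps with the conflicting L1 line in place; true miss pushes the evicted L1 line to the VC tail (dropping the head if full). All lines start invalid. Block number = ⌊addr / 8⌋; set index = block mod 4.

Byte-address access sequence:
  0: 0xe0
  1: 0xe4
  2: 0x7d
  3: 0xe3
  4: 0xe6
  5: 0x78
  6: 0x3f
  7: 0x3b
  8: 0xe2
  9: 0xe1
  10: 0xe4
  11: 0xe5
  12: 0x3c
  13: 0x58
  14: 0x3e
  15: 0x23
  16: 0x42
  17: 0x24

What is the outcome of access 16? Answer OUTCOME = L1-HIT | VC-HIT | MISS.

OUTCOME = MISS

#0 0xe0→b28/s0 MISS; vc=[]
#1 0xe4→b28/s0 L1-HIT; vc=[]
#2 0x7d→b15/s3 MISS; vc=[]
#3 0xe3→b28/s0 L1-HIT; vc=[]
#4 0xe6→b28/s0 L1-HIT; vc=[]
#5 0x78→b15/s3 L1-HIT; vc=[]
#6 0x3f→b7/s3 MISS; vc=[15]
#7 0x3b→b7/s3 L1-HIT; vc=[15]
#8 0xe2→b28/s0 L1-HIT; vc=[15]
#9 0xe1→b28/s0 L1-HIT; vc=[15]
#10 0xe4→b28/s0 L1-HIT; vc=[15]
#11 0xe5→b28/s0 L1-HIT; vc=[15]
#12 0x3c→b7/s3 L1-HIT; vc=[15]
#13 0x58→b11/s3 MISS; vc=[15,7]
#14 0x3e→b7/s3 VC-HIT; vc=[15,11]
#15 0x23→b4/s0 MISS; vc=[15,11,28]
#16 0x42→b8/s0 MISS; vc=[11,28,4]
#17 0x24→b4/s0 VC-HIT; vc=[11,28,8]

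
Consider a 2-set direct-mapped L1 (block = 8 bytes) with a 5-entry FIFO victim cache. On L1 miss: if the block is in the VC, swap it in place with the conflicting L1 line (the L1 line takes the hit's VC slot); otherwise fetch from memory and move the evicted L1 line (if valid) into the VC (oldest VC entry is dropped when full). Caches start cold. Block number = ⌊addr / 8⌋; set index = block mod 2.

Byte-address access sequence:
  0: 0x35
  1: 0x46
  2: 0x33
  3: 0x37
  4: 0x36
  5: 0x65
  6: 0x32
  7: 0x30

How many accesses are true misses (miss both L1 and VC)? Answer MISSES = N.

MISSES = 3

  [0] addr=0x35 blk=6 s=0: MISS | VC []
  [1] addr=0x46 blk=8 s=0: MISS | VC [6]
  [2] addr=0x33 blk=6 s=0: VC-HIT | VC [8]
  [3] addr=0x37 blk=6 s=0: L1-HIT | VC [8]
  [4] addr=0x36 blk=6 s=0: L1-HIT | VC [8]
  [5] addr=0x65 blk=12 s=0: MISS | VC [8, 6]
  [6] addr=0x32 blk=6 s=0: VC-HIT | VC [8, 12]
  [7] addr=0x30 blk=6 s=0: L1-HIT | VC [8, 12]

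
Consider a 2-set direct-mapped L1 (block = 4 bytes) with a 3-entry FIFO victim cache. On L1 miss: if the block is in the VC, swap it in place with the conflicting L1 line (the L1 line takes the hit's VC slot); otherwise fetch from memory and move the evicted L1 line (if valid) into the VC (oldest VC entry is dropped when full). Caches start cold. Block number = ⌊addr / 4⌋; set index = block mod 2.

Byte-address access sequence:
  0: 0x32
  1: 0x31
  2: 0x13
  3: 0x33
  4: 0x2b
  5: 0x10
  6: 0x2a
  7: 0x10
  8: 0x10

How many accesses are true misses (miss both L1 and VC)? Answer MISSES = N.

MISSES = 3

0: 0x32 (blk 12, set 0) → MISS  vc=[]
1: 0x31 (blk 12, set 0) → L1-HIT  vc=[]
2: 0x13 (blk 4, set 0) → MISS  vc=[12]
3: 0x33 (blk 12, set 0) → VC-HIT  vc=[4]
4: 0x2b (blk 10, set 0) → MISS  vc=[4, 12]
5: 0x10 (blk 4, set 0) → VC-HIT  vc=[10, 12]
6: 0x2a (blk 10, set 0) → VC-HIT  vc=[4, 12]
7: 0x10 (blk 4, set 0) → VC-HIT  vc=[10, 12]
8: 0x10 (blk 4, set 0) → L1-HIT  vc=[10, 12]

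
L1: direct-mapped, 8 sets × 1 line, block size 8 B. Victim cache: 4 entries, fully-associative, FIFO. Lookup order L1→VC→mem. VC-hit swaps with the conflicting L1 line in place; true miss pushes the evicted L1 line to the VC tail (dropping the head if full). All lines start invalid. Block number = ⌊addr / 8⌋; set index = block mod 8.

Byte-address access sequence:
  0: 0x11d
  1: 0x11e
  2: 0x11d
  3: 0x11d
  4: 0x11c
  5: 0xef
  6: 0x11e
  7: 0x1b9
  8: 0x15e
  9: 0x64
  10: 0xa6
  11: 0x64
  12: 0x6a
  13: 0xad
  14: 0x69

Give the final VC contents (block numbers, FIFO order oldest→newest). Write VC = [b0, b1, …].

  [0] addr=0x11d blk=35 s=3: MISS | VC []
  [1] addr=0x11e blk=35 s=3: L1-HIT | VC []
  [2] addr=0x11d blk=35 s=3: L1-HIT | VC []
  [3] addr=0x11d blk=35 s=3: L1-HIT | VC []
  [4] addr=0x11c blk=35 s=3: L1-HIT | VC []
  [5] addr=0xef blk=29 s=5: MISS | VC []
  [6] addr=0x11e blk=35 s=3: L1-HIT | VC []
  [7] addr=0x1b9 blk=55 s=7: MISS | VC []
  [8] addr=0x15e blk=43 s=3: MISS | VC [35]
  [9] addr=0x64 blk=12 s=4: MISS | VC [35]
  [10] addr=0xa6 blk=20 s=4: MISS | VC [35, 12]
  [11] addr=0x64 blk=12 s=4: VC-HIT | VC [35, 20]
  [12] addr=0x6a blk=13 s=5: MISS | VC [35, 20, 29]
  [13] addr=0xad blk=21 s=5: MISS | VC [35, 20, 29, 13]
  [14] addr=0x69 blk=13 s=5: VC-HIT | VC [35, 20, 29, 21]

VC = [35, 20, 29, 21]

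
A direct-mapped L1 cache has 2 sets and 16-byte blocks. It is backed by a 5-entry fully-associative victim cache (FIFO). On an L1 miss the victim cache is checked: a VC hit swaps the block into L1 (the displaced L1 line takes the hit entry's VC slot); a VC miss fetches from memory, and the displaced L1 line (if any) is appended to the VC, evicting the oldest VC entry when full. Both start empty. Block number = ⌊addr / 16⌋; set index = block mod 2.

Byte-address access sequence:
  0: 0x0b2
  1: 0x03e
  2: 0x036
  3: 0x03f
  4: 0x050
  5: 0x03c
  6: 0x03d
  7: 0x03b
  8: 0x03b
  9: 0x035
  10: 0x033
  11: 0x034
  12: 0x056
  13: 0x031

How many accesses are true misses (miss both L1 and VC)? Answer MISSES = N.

MISSES = 3

#0 0xb2→b11/s1 MISS; vc=[]
#1 0x3e→b3/s1 MISS; vc=[11]
#2 0x36→b3/s1 L1-HIT; vc=[11]
#3 0x3f→b3/s1 L1-HIT; vc=[11]
#4 0x50→b5/s1 MISS; vc=[11,3]
#5 0x3c→b3/s1 VC-HIT; vc=[11,5]
#6 0x3d→b3/s1 L1-HIT; vc=[11,5]
#7 0x3b→b3/s1 L1-HIT; vc=[11,5]
#8 0x3b→b3/s1 L1-HIT; vc=[11,5]
#9 0x35→b3/s1 L1-HIT; vc=[11,5]
#10 0x33→b3/s1 L1-HIT; vc=[11,5]
#11 0x34→b3/s1 L1-HIT; vc=[11,5]
#12 0x56→b5/s1 VC-HIT; vc=[11,3]
#13 0x31→b3/s1 VC-HIT; vc=[11,5]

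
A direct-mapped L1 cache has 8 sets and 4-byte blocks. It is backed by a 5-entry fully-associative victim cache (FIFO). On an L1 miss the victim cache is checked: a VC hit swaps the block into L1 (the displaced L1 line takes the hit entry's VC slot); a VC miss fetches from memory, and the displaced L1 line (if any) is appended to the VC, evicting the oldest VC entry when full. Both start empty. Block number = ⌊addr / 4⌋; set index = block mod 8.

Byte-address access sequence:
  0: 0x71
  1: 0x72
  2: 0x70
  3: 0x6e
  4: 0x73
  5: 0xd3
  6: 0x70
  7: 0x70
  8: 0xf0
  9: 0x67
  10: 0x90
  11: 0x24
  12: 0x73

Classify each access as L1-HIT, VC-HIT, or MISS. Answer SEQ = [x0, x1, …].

#0 0x71→b28/s4 MISS; vc=[]
#1 0x72→b28/s4 L1-HIT; vc=[]
#2 0x70→b28/s4 L1-HIT; vc=[]
#3 0x6e→b27/s3 MISS; vc=[]
#4 0x73→b28/s4 L1-HIT; vc=[]
#5 0xd3→b52/s4 MISS; vc=[28]
#6 0x70→b28/s4 VC-HIT; vc=[52]
#7 0x70→b28/s4 L1-HIT; vc=[52]
#8 0xf0→b60/s4 MISS; vc=[52,28]
#9 0x67→b25/s1 MISS; vc=[52,28]
#10 0x90→b36/s4 MISS; vc=[52,28,60]
#11 0x24→b9/s1 MISS; vc=[52,28,60,25]
#12 0x73→b28/s4 VC-HIT; vc=[52,36,60,25]

SEQ = [MISS, L1-HIT, L1-HIT, MISS, L1-HIT, MISS, VC-HIT, L1-HIT, MISS, MISS, MISS, MISS, VC-HIT]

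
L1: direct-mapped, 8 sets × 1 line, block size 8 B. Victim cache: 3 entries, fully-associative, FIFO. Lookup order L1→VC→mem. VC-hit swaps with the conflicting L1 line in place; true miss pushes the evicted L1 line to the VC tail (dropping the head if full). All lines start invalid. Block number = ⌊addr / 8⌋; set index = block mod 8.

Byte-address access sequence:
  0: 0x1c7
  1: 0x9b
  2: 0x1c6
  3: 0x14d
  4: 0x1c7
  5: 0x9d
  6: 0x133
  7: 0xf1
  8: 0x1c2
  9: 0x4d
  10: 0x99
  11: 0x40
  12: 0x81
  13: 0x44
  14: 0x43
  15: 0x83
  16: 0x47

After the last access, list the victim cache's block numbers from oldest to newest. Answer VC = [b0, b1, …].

VC = [41, 56, 16]

  [0] addr=0x1c7 blk=56 s=0: MISS | VC []
  [1] addr=0x9b blk=19 s=3: MISS | VC []
  [2] addr=0x1c6 blk=56 s=0: L1-HIT | VC []
  [3] addr=0x14d blk=41 s=1: MISS | VC []
  [4] addr=0x1c7 blk=56 s=0: L1-HIT | VC []
  [5] addr=0x9d blk=19 s=3: L1-HIT | VC []
  [6] addr=0x133 blk=38 s=6: MISS | VC []
  [7] addr=0xf1 blk=30 s=6: MISS | VC [38]
  [8] addr=0x1c2 blk=56 s=0: L1-HIT | VC [38]
  [9] addr=0x4d blk=9 s=1: MISS | VC [38, 41]
  [10] addr=0x99 blk=19 s=3: L1-HIT | VC [38, 41]
  [11] addr=0x40 blk=8 s=0: MISS | VC [38, 41, 56]
  [12] addr=0x81 blk=16 s=0: MISS | VC [41, 56, 8]
  [13] addr=0x44 blk=8 s=0: VC-HIT | VC [41, 56, 16]
  [14] addr=0x43 blk=8 s=0: L1-HIT | VC [41, 56, 16]
  [15] addr=0x83 blk=16 s=0: VC-HIT | VC [41, 56, 8]
  [16] addr=0x47 blk=8 s=0: VC-HIT | VC [41, 56, 16]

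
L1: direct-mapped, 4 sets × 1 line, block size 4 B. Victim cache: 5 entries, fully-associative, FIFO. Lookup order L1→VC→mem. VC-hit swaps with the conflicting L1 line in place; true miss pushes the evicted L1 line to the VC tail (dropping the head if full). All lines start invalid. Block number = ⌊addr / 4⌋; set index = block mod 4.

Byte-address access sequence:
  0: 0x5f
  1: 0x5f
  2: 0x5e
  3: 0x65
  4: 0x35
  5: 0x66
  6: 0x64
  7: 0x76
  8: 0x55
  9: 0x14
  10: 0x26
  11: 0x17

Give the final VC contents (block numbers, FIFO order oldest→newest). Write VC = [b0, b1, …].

#0 0x5f→b23/s3 MISS; vc=[]
#1 0x5f→b23/s3 L1-HIT; vc=[]
#2 0x5e→b23/s3 L1-HIT; vc=[]
#3 0x65→b25/s1 MISS; vc=[]
#4 0x35→b13/s1 MISS; vc=[25]
#5 0x66→b25/s1 VC-HIT; vc=[13]
#6 0x64→b25/s1 L1-HIT; vc=[13]
#7 0x76→b29/s1 MISS; vc=[13,25]
#8 0x55→b21/s1 MISS; vc=[13,25,29]
#9 0x14→b5/s1 MISS; vc=[13,25,29,21]
#10 0x26→b9/s1 MISS; vc=[13,25,29,21,5]
#11 0x17→b5/s1 VC-HIT; vc=[13,25,29,21,9]

VC = [13, 25, 29, 21, 9]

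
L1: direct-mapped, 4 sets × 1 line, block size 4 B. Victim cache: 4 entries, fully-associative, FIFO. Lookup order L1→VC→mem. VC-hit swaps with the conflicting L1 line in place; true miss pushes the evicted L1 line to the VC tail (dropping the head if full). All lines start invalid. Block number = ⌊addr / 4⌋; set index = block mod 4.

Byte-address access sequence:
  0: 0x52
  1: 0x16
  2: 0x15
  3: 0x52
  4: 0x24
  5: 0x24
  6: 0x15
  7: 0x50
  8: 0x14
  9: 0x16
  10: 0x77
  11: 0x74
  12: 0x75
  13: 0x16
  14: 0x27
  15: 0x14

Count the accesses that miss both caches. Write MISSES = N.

MISSES = 4

#0 0x52→b20/s0 MISS; vc=[]
#1 0x16→b5/s1 MISS; vc=[]
#2 0x15→b5/s1 L1-HIT; vc=[]
#3 0x52→b20/s0 L1-HIT; vc=[]
#4 0x24→b9/s1 MISS; vc=[5]
#5 0x24→b9/s1 L1-HIT; vc=[5]
#6 0x15→b5/s1 VC-HIT; vc=[9]
#7 0x50→b20/s0 L1-HIT; vc=[9]
#8 0x14→b5/s1 L1-HIT; vc=[9]
#9 0x16→b5/s1 L1-HIT; vc=[9]
#10 0x77→b29/s1 MISS; vc=[9,5]
#11 0x74→b29/s1 L1-HIT; vc=[9,5]
#12 0x75→b29/s1 L1-HIT; vc=[9,5]
#13 0x16→b5/s1 VC-HIT; vc=[9,29]
#14 0x27→b9/s1 VC-HIT; vc=[5,29]
#15 0x14→b5/s1 VC-HIT; vc=[9,29]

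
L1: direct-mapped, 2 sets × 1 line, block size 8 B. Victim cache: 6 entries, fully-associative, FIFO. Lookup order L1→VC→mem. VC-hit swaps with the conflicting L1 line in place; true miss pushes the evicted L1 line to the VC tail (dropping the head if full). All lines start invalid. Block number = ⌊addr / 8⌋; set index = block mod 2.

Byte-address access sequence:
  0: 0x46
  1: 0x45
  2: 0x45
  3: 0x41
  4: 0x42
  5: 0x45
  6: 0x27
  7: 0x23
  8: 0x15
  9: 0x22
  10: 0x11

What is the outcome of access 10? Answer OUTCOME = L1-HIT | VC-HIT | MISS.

OUTCOME = VC-HIT

0: 0x46 (blk 8, set 0) → MISS  vc=[]
1: 0x45 (blk 8, set 0) → L1-HIT  vc=[]
2: 0x45 (blk 8, set 0) → L1-HIT  vc=[]
3: 0x41 (blk 8, set 0) → L1-HIT  vc=[]
4: 0x42 (blk 8, set 0) → L1-HIT  vc=[]
5: 0x45 (blk 8, set 0) → L1-HIT  vc=[]
6: 0x27 (blk 4, set 0) → MISS  vc=[8]
7: 0x23 (blk 4, set 0) → L1-HIT  vc=[8]
8: 0x15 (blk 2, set 0) → MISS  vc=[8, 4]
9: 0x22 (blk 4, set 0) → VC-HIT  vc=[8, 2]
10: 0x11 (blk 2, set 0) → VC-HIT  vc=[8, 4]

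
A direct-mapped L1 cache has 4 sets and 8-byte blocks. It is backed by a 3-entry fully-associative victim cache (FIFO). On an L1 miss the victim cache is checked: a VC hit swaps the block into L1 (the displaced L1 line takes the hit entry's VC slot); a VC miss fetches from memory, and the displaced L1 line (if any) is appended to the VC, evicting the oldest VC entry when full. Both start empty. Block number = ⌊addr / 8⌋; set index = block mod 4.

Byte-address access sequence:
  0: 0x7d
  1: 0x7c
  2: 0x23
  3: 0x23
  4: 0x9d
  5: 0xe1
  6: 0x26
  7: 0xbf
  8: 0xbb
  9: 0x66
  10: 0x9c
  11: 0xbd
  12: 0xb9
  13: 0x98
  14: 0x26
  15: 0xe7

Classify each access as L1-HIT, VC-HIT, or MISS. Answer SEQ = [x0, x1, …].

SEQ = [MISS, L1-HIT, MISS, L1-HIT, MISS, MISS, VC-HIT, MISS, L1-HIT, MISS, VC-HIT, VC-HIT, L1-HIT, VC-HIT, VC-HIT, VC-HIT]

0: 0x7d (blk 15, set 3) → MISS  vc=[]
1: 0x7c (blk 15, set 3) → L1-HIT  vc=[]
2: 0x23 (blk 4, set 0) → MISS  vc=[]
3: 0x23 (blk 4, set 0) → L1-HIT  vc=[]
4: 0x9d (blk 19, set 3) → MISS  vc=[15]
5: 0xe1 (blk 28, set 0) → MISS  vc=[15, 4]
6: 0x26 (blk 4, set 0) → VC-HIT  vc=[15, 28]
7: 0xbf (blk 23, set 3) → MISS  vc=[15, 28, 19]
8: 0xbb (blk 23, set 3) → L1-HIT  vc=[15, 28, 19]
9: 0x66 (blk 12, set 0) → MISS  vc=[28, 19, 4]
10: 0x9c (blk 19, set 3) → VC-HIT  vc=[28, 23, 4]
11: 0xbd (blk 23, set 3) → VC-HIT  vc=[28, 19, 4]
12: 0xb9 (blk 23, set 3) → L1-HIT  vc=[28, 19, 4]
13: 0x98 (blk 19, set 3) → VC-HIT  vc=[28, 23, 4]
14: 0x26 (blk 4, set 0) → VC-HIT  vc=[28, 23, 12]
15: 0xe7 (blk 28, set 0) → VC-HIT  vc=[4, 23, 12]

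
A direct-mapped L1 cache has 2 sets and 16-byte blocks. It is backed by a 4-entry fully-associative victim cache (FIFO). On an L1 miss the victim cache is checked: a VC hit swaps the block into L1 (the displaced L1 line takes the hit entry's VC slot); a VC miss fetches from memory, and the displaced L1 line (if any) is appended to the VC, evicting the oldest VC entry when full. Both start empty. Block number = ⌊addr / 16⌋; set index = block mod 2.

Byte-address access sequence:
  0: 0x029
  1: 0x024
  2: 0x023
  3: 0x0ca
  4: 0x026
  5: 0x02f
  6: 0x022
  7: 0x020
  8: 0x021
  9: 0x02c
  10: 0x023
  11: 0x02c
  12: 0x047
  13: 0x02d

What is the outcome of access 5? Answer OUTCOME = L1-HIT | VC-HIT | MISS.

OUTCOME = L1-HIT

  [0] addr=0x29 blk=2 s=0: MISS | VC []
  [1] addr=0x24 blk=2 s=0: L1-HIT | VC []
  [2] addr=0x23 blk=2 s=0: L1-HIT | VC []
  [3] addr=0xca blk=12 s=0: MISS | VC [2]
  [4] addr=0x26 blk=2 s=0: VC-HIT | VC [12]
  [5] addr=0x2f blk=2 s=0: L1-HIT | VC [12]
  [6] addr=0x22 blk=2 s=0: L1-HIT | VC [12]
  [7] addr=0x20 blk=2 s=0: L1-HIT | VC [12]
  [8] addr=0x21 blk=2 s=0: L1-HIT | VC [12]
  [9] addr=0x2c blk=2 s=0: L1-HIT | VC [12]
  [10] addr=0x23 blk=2 s=0: L1-HIT | VC [12]
  [11] addr=0x2c blk=2 s=0: L1-HIT | VC [12]
  [12] addr=0x47 blk=4 s=0: MISS | VC [12, 2]
  [13] addr=0x2d blk=2 s=0: VC-HIT | VC [12, 4]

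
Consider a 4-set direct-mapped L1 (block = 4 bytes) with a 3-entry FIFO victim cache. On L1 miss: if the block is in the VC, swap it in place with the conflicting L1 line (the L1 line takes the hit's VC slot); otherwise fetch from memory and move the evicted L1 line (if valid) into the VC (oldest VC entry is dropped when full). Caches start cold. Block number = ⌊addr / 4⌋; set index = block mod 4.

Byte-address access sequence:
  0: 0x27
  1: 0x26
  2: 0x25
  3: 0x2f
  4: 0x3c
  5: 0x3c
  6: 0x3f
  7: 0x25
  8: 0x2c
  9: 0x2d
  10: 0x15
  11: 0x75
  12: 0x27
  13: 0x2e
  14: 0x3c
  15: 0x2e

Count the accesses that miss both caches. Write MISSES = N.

  [0] addr=0x27 blk=9 s=1: MISS | VC []
  [1] addr=0x26 blk=9 s=1: L1-HIT | VC []
  [2] addr=0x25 blk=9 s=1: L1-HIT | VC []
  [3] addr=0x2f blk=11 s=3: MISS | VC []
  [4] addr=0x3c blk=15 s=3: MISS | VC [11]
  [5] addr=0x3c blk=15 s=3: L1-HIT | VC [11]
  [6] addr=0x3f blk=15 s=3: L1-HIT | VC [11]
  [7] addr=0x25 blk=9 s=1: L1-HIT | VC [11]
  [8] addr=0x2c blk=11 s=3: VC-HIT | VC [15]
  [9] addr=0x2d blk=11 s=3: L1-HIT | VC [15]
  [10] addr=0x15 blk=5 s=1: MISS | VC [15, 9]
  [11] addr=0x75 blk=29 s=1: MISS | VC [15, 9, 5]
  [12] addr=0x27 blk=9 s=1: VC-HIT | VC [15, 29, 5]
  [13] addr=0x2e blk=11 s=3: L1-HIT | VC [15, 29, 5]
  [14] addr=0x3c blk=15 s=3: VC-HIT | VC [11, 29, 5]
  [15] addr=0x2e blk=11 s=3: VC-HIT | VC [15, 29, 5]

MISSES = 5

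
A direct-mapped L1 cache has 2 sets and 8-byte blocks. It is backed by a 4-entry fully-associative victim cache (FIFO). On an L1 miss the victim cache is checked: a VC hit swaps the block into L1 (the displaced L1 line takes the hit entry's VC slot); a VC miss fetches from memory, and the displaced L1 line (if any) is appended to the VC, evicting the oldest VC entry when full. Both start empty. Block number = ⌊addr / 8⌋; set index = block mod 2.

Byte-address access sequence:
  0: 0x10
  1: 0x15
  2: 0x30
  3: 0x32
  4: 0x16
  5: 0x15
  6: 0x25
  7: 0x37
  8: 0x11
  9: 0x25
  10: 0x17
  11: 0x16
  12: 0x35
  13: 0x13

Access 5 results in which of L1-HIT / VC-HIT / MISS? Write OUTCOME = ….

OUTCOME = L1-HIT

0: 0x10 (blk 2, set 0) → MISS  vc=[]
1: 0x15 (blk 2, set 0) → L1-HIT  vc=[]
2: 0x30 (blk 6, set 0) → MISS  vc=[2]
3: 0x32 (blk 6, set 0) → L1-HIT  vc=[2]
4: 0x16 (blk 2, set 0) → VC-HIT  vc=[6]
5: 0x15 (blk 2, set 0) → L1-HIT  vc=[6]
6: 0x25 (blk 4, set 0) → MISS  vc=[6, 2]
7: 0x37 (blk 6, set 0) → VC-HIT  vc=[4, 2]
8: 0x11 (blk 2, set 0) → VC-HIT  vc=[4, 6]
9: 0x25 (blk 4, set 0) → VC-HIT  vc=[2, 6]
10: 0x17 (blk 2, set 0) → VC-HIT  vc=[4, 6]
11: 0x16 (blk 2, set 0) → L1-HIT  vc=[4, 6]
12: 0x35 (blk 6, set 0) → VC-HIT  vc=[4, 2]
13: 0x13 (blk 2, set 0) → VC-HIT  vc=[4, 6]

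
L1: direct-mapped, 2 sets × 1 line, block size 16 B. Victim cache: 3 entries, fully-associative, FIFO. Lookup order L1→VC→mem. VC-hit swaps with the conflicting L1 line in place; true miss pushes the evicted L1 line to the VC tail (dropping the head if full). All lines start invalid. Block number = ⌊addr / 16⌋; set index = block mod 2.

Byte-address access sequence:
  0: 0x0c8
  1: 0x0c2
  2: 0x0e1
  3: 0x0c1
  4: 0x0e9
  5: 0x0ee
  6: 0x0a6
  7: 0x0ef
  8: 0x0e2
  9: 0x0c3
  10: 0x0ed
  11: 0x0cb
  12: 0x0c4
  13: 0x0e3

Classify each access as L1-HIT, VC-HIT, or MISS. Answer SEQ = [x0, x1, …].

SEQ = [MISS, L1-HIT, MISS, VC-HIT, VC-HIT, L1-HIT, MISS, VC-HIT, L1-HIT, VC-HIT, VC-HIT, VC-HIT, L1-HIT, VC-HIT]

  [0] addr=0xc8 blk=12 s=0: MISS | VC []
  [1] addr=0xc2 blk=12 s=0: L1-HIT | VC []
  [2] addr=0xe1 blk=14 s=0: MISS | VC [12]
  [3] addr=0xc1 blk=12 s=0: VC-HIT | VC [14]
  [4] addr=0xe9 blk=14 s=0: VC-HIT | VC [12]
  [5] addr=0xee blk=14 s=0: L1-HIT | VC [12]
  [6] addr=0xa6 blk=10 s=0: MISS | VC [12, 14]
  [7] addr=0xef blk=14 s=0: VC-HIT | VC [12, 10]
  [8] addr=0xe2 blk=14 s=0: L1-HIT | VC [12, 10]
  [9] addr=0xc3 blk=12 s=0: VC-HIT | VC [14, 10]
  [10] addr=0xed blk=14 s=0: VC-HIT | VC [12, 10]
  [11] addr=0xcb blk=12 s=0: VC-HIT | VC [14, 10]
  [12] addr=0xc4 blk=12 s=0: L1-HIT | VC [14, 10]
  [13] addr=0xe3 blk=14 s=0: VC-HIT | VC [12, 10]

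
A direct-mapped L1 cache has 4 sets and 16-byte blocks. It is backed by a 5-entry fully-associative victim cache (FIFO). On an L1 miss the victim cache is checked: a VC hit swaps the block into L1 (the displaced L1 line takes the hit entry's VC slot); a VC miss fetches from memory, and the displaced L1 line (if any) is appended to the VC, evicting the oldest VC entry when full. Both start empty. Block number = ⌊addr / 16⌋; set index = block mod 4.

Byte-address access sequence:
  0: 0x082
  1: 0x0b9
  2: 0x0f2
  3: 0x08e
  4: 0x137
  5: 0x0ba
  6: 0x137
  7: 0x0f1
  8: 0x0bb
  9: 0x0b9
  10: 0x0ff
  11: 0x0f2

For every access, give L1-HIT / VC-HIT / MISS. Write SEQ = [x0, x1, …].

SEQ = [MISS, MISS, MISS, L1-HIT, MISS, VC-HIT, VC-HIT, VC-HIT, VC-HIT, L1-HIT, VC-HIT, L1-HIT]

  [0] addr=0x82 blk=8 s=0: MISS | VC []
  [1] addr=0xb9 blk=11 s=3: MISS | VC []
  [2] addr=0xf2 blk=15 s=3: MISS | VC [11]
  [3] addr=0x8e blk=8 s=0: L1-HIT | VC [11]
  [4] addr=0x137 blk=19 s=3: MISS | VC [11, 15]
  [5] addr=0xba blk=11 s=3: VC-HIT | VC [19, 15]
  [6] addr=0x137 blk=19 s=3: VC-HIT | VC [11, 15]
  [7] addr=0xf1 blk=15 s=3: VC-HIT | VC [11, 19]
  [8] addr=0xbb blk=11 s=3: VC-HIT | VC [15, 19]
  [9] addr=0xb9 blk=11 s=3: L1-HIT | VC [15, 19]
  [10] addr=0xff blk=15 s=3: VC-HIT | VC [11, 19]
  [11] addr=0xf2 blk=15 s=3: L1-HIT | VC [11, 19]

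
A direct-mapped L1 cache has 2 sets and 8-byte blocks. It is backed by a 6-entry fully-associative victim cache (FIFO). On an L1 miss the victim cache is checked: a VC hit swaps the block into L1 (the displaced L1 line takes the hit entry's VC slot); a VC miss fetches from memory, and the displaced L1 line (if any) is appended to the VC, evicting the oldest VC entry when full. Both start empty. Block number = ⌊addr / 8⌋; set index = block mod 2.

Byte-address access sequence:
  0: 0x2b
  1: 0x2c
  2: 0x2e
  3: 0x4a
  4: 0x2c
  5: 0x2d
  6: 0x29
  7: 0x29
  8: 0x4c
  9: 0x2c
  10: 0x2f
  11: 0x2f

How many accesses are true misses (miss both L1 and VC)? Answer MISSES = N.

MISSES = 2

  [0] addr=0x2b blk=5 s=1: MISS | VC []
  [1] addr=0x2c blk=5 s=1: L1-HIT | VC []
  [2] addr=0x2e blk=5 s=1: L1-HIT | VC []
  [3] addr=0x4a blk=9 s=1: MISS | VC [5]
  [4] addr=0x2c blk=5 s=1: VC-HIT | VC [9]
  [5] addr=0x2d blk=5 s=1: L1-HIT | VC [9]
  [6] addr=0x29 blk=5 s=1: L1-HIT | VC [9]
  [7] addr=0x29 blk=5 s=1: L1-HIT | VC [9]
  [8] addr=0x4c blk=9 s=1: VC-HIT | VC [5]
  [9] addr=0x2c blk=5 s=1: VC-HIT | VC [9]
  [10] addr=0x2f blk=5 s=1: L1-HIT | VC [9]
  [11] addr=0x2f blk=5 s=1: L1-HIT | VC [9]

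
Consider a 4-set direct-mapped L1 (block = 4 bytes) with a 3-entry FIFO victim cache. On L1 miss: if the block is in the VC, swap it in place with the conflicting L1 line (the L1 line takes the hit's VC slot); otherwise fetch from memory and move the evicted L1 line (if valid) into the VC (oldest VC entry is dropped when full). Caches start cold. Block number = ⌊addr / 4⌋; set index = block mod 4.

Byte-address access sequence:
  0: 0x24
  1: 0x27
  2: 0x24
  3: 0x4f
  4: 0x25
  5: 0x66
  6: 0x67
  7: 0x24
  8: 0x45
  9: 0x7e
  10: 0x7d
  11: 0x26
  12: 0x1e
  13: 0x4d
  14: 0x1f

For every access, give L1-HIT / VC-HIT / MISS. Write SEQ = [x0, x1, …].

  [0] addr=0x24 blk=9 s=1: MISS | VC []
  [1] addr=0x27 blk=9 s=1: L1-HIT | VC []
  [2] addr=0x24 blk=9 s=1: L1-HIT | VC []
  [3] addr=0x4f blk=19 s=3: MISS | VC []
  [4] addr=0x25 blk=9 s=1: L1-HIT | VC []
  [5] addr=0x66 blk=25 s=1: MISS | VC [9]
  [6] addr=0x67 blk=25 s=1: L1-HIT | VC [9]
  [7] addr=0x24 blk=9 s=1: VC-HIT | VC [25]
  [8] addr=0x45 blk=17 s=1: MISS | VC [25, 9]
  [9] addr=0x7e blk=31 s=3: MISS | VC [25, 9, 19]
  [10] addr=0x7d blk=31 s=3: L1-HIT | VC [25, 9, 19]
  [11] addr=0x26 blk=9 s=1: VC-HIT | VC [25, 17, 19]
  [12] addr=0x1e blk=7 s=3: MISS | VC [17, 19, 31]
  [13] addr=0x4d blk=19 s=3: VC-HIT | VC [17, 7, 31]
  [14] addr=0x1f blk=7 s=3: VC-HIT | VC [17, 19, 31]

SEQ = [MISS, L1-HIT, L1-HIT, MISS, L1-HIT, MISS, L1-HIT, VC-HIT, MISS, MISS, L1-HIT, VC-HIT, MISS, VC-HIT, VC-HIT]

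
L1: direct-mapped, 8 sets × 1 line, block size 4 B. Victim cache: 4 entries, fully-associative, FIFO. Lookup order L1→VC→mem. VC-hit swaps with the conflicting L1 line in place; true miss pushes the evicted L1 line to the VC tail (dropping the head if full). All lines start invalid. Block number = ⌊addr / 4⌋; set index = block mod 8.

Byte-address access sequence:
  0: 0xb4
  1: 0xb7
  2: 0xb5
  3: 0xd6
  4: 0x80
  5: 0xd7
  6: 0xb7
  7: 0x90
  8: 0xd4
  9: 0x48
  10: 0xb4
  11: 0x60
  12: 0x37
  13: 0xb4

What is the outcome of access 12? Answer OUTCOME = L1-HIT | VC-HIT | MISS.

OUTCOME = MISS

#0 0xb4→b45/s5 MISS; vc=[]
#1 0xb7→b45/s5 L1-HIT; vc=[]
#2 0xb5→b45/s5 L1-HIT; vc=[]
#3 0xd6→b53/s5 MISS; vc=[45]
#4 0x80→b32/s0 MISS; vc=[45]
#5 0xd7→b53/s5 L1-HIT; vc=[45]
#6 0xb7→b45/s5 VC-HIT; vc=[53]
#7 0x90→b36/s4 MISS; vc=[53]
#8 0xd4→b53/s5 VC-HIT; vc=[45]
#9 0x48→b18/s2 MISS; vc=[45]
#10 0xb4→b45/s5 VC-HIT; vc=[53]
#11 0x60→b24/s0 MISS; vc=[53,32]
#12 0x37→b13/s5 MISS; vc=[53,32,45]
#13 0xb4→b45/s5 VC-HIT; vc=[53,32,13]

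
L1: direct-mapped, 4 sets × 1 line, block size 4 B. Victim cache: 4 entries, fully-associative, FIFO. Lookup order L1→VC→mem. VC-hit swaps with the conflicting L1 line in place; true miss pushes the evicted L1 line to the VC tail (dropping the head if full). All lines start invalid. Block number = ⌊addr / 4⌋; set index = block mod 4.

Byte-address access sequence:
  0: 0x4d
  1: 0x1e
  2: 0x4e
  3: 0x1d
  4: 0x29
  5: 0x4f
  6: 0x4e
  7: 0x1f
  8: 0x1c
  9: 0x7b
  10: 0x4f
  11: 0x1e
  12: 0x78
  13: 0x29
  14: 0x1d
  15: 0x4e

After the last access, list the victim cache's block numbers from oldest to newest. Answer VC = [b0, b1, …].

#0 0x4d→b19/s3 MISS; vc=[]
#1 0x1e→b7/s3 MISS; vc=[19]
#2 0x4e→b19/s3 VC-HIT; vc=[7]
#3 0x1d→b7/s3 VC-HIT; vc=[19]
#4 0x29→b10/s2 MISS; vc=[19]
#5 0x4f→b19/s3 VC-HIT; vc=[7]
#6 0x4e→b19/s3 L1-HIT; vc=[7]
#7 0x1f→b7/s3 VC-HIT; vc=[19]
#8 0x1c→b7/s3 L1-HIT; vc=[19]
#9 0x7b→b30/s2 MISS; vc=[19,10]
#10 0x4f→b19/s3 VC-HIT; vc=[7,10]
#11 0x1e→b7/s3 VC-HIT; vc=[19,10]
#12 0x78→b30/s2 L1-HIT; vc=[19,10]
#13 0x29→b10/s2 VC-HIT; vc=[19,30]
#14 0x1d→b7/s3 L1-HIT; vc=[19,30]
#15 0x4e→b19/s3 VC-HIT; vc=[7,30]

VC = [7, 30]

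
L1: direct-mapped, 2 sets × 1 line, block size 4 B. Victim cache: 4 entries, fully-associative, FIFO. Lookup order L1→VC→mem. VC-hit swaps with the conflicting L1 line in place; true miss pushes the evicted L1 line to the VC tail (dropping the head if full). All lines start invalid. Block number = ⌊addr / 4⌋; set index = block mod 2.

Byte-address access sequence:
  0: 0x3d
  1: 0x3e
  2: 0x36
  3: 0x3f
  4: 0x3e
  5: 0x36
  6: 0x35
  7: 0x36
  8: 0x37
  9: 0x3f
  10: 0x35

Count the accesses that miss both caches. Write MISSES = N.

MISSES = 2

  [0] addr=0x3d blk=15 s=1: MISS | VC []
  [1] addr=0x3e blk=15 s=1: L1-HIT | VC []
  [2] addr=0x36 blk=13 s=1: MISS | VC [15]
  [3] addr=0x3f blk=15 s=1: VC-HIT | VC [13]
  [4] addr=0x3e blk=15 s=1: L1-HIT | VC [13]
  [5] addr=0x36 blk=13 s=1: VC-HIT | VC [15]
  [6] addr=0x35 blk=13 s=1: L1-HIT | VC [15]
  [7] addr=0x36 blk=13 s=1: L1-HIT | VC [15]
  [8] addr=0x37 blk=13 s=1: L1-HIT | VC [15]
  [9] addr=0x3f blk=15 s=1: VC-HIT | VC [13]
  [10] addr=0x35 blk=13 s=1: VC-HIT | VC [15]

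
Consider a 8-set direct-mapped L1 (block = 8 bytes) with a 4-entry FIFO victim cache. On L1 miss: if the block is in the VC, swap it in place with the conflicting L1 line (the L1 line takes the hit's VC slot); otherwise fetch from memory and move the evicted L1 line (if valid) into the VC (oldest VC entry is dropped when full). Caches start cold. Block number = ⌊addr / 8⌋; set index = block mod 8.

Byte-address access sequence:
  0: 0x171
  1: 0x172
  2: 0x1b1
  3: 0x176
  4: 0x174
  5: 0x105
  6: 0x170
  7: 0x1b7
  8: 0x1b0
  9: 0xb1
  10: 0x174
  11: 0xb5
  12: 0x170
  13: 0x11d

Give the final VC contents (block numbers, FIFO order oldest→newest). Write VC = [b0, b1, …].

VC = [22, 54]

#0 0x171→b46/s6 MISS; vc=[]
#1 0x172→b46/s6 L1-HIT; vc=[]
#2 0x1b1→b54/s6 MISS; vc=[46]
#3 0x176→b46/s6 VC-HIT; vc=[54]
#4 0x174→b46/s6 L1-HIT; vc=[54]
#5 0x105→b32/s0 MISS; vc=[54]
#6 0x170→b46/s6 L1-HIT; vc=[54]
#7 0x1b7→b54/s6 VC-HIT; vc=[46]
#8 0x1b0→b54/s6 L1-HIT; vc=[46]
#9 0xb1→b22/s6 MISS; vc=[46,54]
#10 0x174→b46/s6 VC-HIT; vc=[22,54]
#11 0xb5→b22/s6 VC-HIT; vc=[46,54]
#12 0x170→b46/s6 VC-HIT; vc=[22,54]
#13 0x11d→b35/s3 MISS; vc=[22,54]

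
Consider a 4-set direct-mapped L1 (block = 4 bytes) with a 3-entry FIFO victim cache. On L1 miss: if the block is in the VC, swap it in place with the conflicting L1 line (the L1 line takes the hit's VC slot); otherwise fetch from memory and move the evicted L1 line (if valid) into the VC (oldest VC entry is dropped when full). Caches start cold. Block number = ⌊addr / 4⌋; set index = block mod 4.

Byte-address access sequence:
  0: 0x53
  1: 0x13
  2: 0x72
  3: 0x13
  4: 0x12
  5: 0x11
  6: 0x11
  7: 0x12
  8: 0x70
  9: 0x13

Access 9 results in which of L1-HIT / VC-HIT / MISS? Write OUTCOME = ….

OUTCOME = VC-HIT

0: 0x53 (blk 20, set 0) → MISS  vc=[]
1: 0x13 (blk 4, set 0) → MISS  vc=[20]
2: 0x72 (blk 28, set 0) → MISS  vc=[20, 4]
3: 0x13 (blk 4, set 0) → VC-HIT  vc=[20, 28]
4: 0x12 (blk 4, set 0) → L1-HIT  vc=[20, 28]
5: 0x11 (blk 4, set 0) → L1-HIT  vc=[20, 28]
6: 0x11 (blk 4, set 0) → L1-HIT  vc=[20, 28]
7: 0x12 (blk 4, set 0) → L1-HIT  vc=[20, 28]
8: 0x70 (blk 28, set 0) → VC-HIT  vc=[20, 4]
9: 0x13 (blk 4, set 0) → VC-HIT  vc=[20, 28]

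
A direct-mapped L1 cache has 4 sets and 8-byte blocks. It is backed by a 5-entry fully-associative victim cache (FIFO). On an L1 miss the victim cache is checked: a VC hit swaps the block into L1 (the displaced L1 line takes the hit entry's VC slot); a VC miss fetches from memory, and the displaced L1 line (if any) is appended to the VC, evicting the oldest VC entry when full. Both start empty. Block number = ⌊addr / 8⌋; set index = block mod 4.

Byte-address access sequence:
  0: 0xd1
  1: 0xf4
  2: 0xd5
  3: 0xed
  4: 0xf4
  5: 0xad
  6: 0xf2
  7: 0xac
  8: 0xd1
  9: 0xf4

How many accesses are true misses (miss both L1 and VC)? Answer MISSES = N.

MISSES = 4

#0 0xd1→b26/s2 MISS; vc=[]
#1 0xf4→b30/s2 MISS; vc=[26]
#2 0xd5→b26/s2 VC-HIT; vc=[30]
#3 0xed→b29/s1 MISS; vc=[30]
#4 0xf4→b30/s2 VC-HIT; vc=[26]
#5 0xad→b21/s1 MISS; vc=[26,29]
#6 0xf2→b30/s2 L1-HIT; vc=[26,29]
#7 0xac→b21/s1 L1-HIT; vc=[26,29]
#8 0xd1→b26/s2 VC-HIT; vc=[30,29]
#9 0xf4→b30/s2 VC-HIT; vc=[26,29]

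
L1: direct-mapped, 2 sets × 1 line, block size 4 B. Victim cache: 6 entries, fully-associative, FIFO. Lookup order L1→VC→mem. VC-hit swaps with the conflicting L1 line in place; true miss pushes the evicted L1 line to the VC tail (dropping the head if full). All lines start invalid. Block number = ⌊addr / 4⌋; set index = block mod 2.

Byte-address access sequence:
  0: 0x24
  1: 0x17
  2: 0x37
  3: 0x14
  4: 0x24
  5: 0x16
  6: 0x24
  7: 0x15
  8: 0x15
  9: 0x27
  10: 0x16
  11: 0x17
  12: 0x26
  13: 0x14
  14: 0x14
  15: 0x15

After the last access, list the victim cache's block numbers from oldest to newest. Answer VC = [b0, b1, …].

#0 0x24→b9/s1 MISS; vc=[]
#1 0x17→b5/s1 MISS; vc=[9]
#2 0x37→b13/s1 MISS; vc=[9,5]
#3 0x14→b5/s1 VC-HIT; vc=[9,13]
#4 0x24→b9/s1 VC-HIT; vc=[5,13]
#5 0x16→b5/s1 VC-HIT; vc=[9,13]
#6 0x24→b9/s1 VC-HIT; vc=[5,13]
#7 0x15→b5/s1 VC-HIT; vc=[9,13]
#8 0x15→b5/s1 L1-HIT; vc=[9,13]
#9 0x27→b9/s1 VC-HIT; vc=[5,13]
#10 0x16→b5/s1 VC-HIT; vc=[9,13]
#11 0x17→b5/s1 L1-HIT; vc=[9,13]
#12 0x26→b9/s1 VC-HIT; vc=[5,13]
#13 0x14→b5/s1 VC-HIT; vc=[9,13]
#14 0x14→b5/s1 L1-HIT; vc=[9,13]
#15 0x15→b5/s1 L1-HIT; vc=[9,13]

VC = [9, 13]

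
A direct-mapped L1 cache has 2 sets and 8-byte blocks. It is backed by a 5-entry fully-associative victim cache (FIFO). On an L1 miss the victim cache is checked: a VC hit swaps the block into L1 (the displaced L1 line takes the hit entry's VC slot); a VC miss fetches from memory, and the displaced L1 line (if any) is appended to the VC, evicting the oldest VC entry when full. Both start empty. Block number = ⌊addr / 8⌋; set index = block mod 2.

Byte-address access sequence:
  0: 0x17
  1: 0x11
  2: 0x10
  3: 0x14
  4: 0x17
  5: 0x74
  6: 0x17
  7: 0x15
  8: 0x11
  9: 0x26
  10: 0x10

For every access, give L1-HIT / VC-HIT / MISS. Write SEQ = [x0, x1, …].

SEQ = [MISS, L1-HIT, L1-HIT, L1-HIT, L1-HIT, MISS, VC-HIT, L1-HIT, L1-HIT, MISS, VC-HIT]

0: 0x17 (blk 2, set 0) → MISS  vc=[]
1: 0x11 (blk 2, set 0) → L1-HIT  vc=[]
2: 0x10 (blk 2, set 0) → L1-HIT  vc=[]
3: 0x14 (blk 2, set 0) → L1-HIT  vc=[]
4: 0x17 (blk 2, set 0) → L1-HIT  vc=[]
5: 0x74 (blk 14, set 0) → MISS  vc=[2]
6: 0x17 (blk 2, set 0) → VC-HIT  vc=[14]
7: 0x15 (blk 2, set 0) → L1-HIT  vc=[14]
8: 0x11 (blk 2, set 0) → L1-HIT  vc=[14]
9: 0x26 (blk 4, set 0) → MISS  vc=[14, 2]
10: 0x10 (blk 2, set 0) → VC-HIT  vc=[14, 4]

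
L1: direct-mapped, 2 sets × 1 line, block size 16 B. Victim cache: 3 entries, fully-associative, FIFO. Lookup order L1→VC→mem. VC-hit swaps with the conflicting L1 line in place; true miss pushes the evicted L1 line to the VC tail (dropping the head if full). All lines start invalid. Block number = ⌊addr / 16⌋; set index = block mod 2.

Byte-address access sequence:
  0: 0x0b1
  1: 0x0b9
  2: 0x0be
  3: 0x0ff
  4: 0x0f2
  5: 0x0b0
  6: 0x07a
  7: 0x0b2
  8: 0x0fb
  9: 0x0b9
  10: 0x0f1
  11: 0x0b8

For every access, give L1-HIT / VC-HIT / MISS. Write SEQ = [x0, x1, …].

SEQ = [MISS, L1-HIT, L1-HIT, MISS, L1-HIT, VC-HIT, MISS, VC-HIT, VC-HIT, VC-HIT, VC-HIT, VC-HIT]

0: 0xb1 (blk 11, set 1) → MISS  vc=[]
1: 0xb9 (blk 11, set 1) → L1-HIT  vc=[]
2: 0xbe (blk 11, set 1) → L1-HIT  vc=[]
3: 0xff (blk 15, set 1) → MISS  vc=[11]
4: 0xf2 (blk 15, set 1) → L1-HIT  vc=[11]
5: 0xb0 (blk 11, set 1) → VC-HIT  vc=[15]
6: 0x7a (blk 7, set 1) → MISS  vc=[15, 11]
7: 0xb2 (blk 11, set 1) → VC-HIT  vc=[15, 7]
8: 0xfb (blk 15, set 1) → VC-HIT  vc=[11, 7]
9: 0xb9 (blk 11, set 1) → VC-HIT  vc=[15, 7]
10: 0xf1 (blk 15, set 1) → VC-HIT  vc=[11, 7]
11: 0xb8 (blk 11, set 1) → VC-HIT  vc=[15, 7]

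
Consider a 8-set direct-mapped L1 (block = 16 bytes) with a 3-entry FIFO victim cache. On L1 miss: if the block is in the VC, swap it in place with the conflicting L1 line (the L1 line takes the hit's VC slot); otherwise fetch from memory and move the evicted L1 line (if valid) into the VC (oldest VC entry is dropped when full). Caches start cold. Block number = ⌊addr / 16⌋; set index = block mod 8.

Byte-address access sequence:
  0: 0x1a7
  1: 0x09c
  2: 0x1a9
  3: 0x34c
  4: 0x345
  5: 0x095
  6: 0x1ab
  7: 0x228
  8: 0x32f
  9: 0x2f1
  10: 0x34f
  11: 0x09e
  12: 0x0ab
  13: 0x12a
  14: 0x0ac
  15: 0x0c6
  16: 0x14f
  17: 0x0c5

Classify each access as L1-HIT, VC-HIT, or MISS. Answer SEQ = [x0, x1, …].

SEQ = [MISS, MISS, L1-HIT, MISS, L1-HIT, L1-HIT, L1-HIT, MISS, MISS, MISS, L1-HIT, L1-HIT, MISS, MISS, VC-HIT, MISS, MISS, VC-HIT]

  [0] addr=0x1a7 blk=26 s=2: MISS | VC []
  [1] addr=0x9c blk=9 s=1: MISS | VC []
  [2] addr=0x1a9 blk=26 s=2: L1-HIT | VC []
  [3] addr=0x34c blk=52 s=4: MISS | VC []
  [4] addr=0x345 blk=52 s=4: L1-HIT | VC []
  [5] addr=0x95 blk=9 s=1: L1-HIT | VC []
  [6] addr=0x1ab blk=26 s=2: L1-HIT | VC []
  [7] addr=0x228 blk=34 s=2: MISS | VC [26]
  [8] addr=0x32f blk=50 s=2: MISS | VC [26, 34]
  [9] addr=0x2f1 blk=47 s=7: MISS | VC [26, 34]
  [10] addr=0x34f blk=52 s=4: L1-HIT | VC [26, 34]
  [11] addr=0x9e blk=9 s=1: L1-HIT | VC [26, 34]
  [12] addr=0xab blk=10 s=2: MISS | VC [26, 34, 50]
  [13] addr=0x12a blk=18 s=2: MISS | VC [34, 50, 10]
  [14] addr=0xac blk=10 s=2: VC-HIT | VC [34, 50, 18]
  [15] addr=0xc6 blk=12 s=4: MISS | VC [50, 18, 52]
  [16] addr=0x14f blk=20 s=4: MISS | VC [18, 52, 12]
  [17] addr=0xc5 blk=12 s=4: VC-HIT | VC [18, 52, 20]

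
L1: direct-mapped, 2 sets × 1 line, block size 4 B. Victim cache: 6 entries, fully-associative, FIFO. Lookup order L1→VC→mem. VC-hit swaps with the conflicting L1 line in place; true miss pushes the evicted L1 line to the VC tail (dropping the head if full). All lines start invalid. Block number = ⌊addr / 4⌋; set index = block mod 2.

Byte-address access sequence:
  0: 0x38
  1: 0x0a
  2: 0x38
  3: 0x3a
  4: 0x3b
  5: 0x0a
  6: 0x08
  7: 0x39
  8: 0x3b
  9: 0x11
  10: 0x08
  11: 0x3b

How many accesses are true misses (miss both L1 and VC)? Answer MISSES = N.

#0 0x38→b14/s0 MISS; vc=[]
#1 0xa→b2/s0 MISS; vc=[14]
#2 0x38→b14/s0 VC-HIT; vc=[2]
#3 0x3a→b14/s0 L1-HIT; vc=[2]
#4 0x3b→b14/s0 L1-HIT; vc=[2]
#5 0xa→b2/s0 VC-HIT; vc=[14]
#6 0x8→b2/s0 L1-HIT; vc=[14]
#7 0x39→b14/s0 VC-HIT; vc=[2]
#8 0x3b→b14/s0 L1-HIT; vc=[2]
#9 0x11→b4/s0 MISS; vc=[2,14]
#10 0x8→b2/s0 VC-HIT; vc=[4,14]
#11 0x3b→b14/s0 VC-HIT; vc=[4,2]

MISSES = 3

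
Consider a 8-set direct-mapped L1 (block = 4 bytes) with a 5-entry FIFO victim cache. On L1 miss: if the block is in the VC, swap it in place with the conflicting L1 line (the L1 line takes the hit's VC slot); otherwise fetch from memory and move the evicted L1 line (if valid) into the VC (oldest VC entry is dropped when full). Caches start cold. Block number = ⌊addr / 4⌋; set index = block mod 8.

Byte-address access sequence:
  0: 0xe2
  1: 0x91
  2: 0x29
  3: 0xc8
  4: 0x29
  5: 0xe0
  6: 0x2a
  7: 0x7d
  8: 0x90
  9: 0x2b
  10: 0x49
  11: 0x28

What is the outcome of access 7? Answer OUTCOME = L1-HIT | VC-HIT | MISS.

OUTCOME = MISS

  [0] addr=0xe2 blk=56 s=0: MISS | VC []
  [1] addr=0x91 blk=36 s=4: MISS | VC []
  [2] addr=0x29 blk=10 s=2: MISS | VC []
  [3] addr=0xc8 blk=50 s=2: MISS | VC [10]
  [4] addr=0x29 blk=10 s=2: VC-HIT | VC [50]
  [5] addr=0xe0 blk=56 s=0: L1-HIT | VC [50]
  [6] addr=0x2a blk=10 s=2: L1-HIT | VC [50]
  [7] addr=0x7d blk=31 s=7: MISS | VC [50]
  [8] addr=0x90 blk=36 s=4: L1-HIT | VC [50]
  [9] addr=0x2b blk=10 s=2: L1-HIT | VC [50]
  [10] addr=0x49 blk=18 s=2: MISS | VC [50, 10]
  [11] addr=0x28 blk=10 s=2: VC-HIT | VC [50, 18]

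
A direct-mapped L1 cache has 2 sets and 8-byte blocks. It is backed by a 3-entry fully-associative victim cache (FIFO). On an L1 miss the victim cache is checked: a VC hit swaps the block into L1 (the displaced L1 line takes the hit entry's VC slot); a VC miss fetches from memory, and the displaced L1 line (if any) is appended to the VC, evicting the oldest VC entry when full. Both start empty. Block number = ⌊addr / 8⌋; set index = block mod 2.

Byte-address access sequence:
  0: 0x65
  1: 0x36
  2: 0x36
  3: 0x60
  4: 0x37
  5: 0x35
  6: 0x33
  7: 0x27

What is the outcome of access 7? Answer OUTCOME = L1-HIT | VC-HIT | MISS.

#0 0x65→b12/s0 MISS; vc=[]
#1 0x36→b6/s0 MISS; vc=[12]
#2 0x36→b6/s0 L1-HIT; vc=[12]
#3 0x60→b12/s0 VC-HIT; vc=[6]
#4 0x37→b6/s0 VC-HIT; vc=[12]
#5 0x35→b6/s0 L1-HIT; vc=[12]
#6 0x33→b6/s0 L1-HIT; vc=[12]
#7 0x27→b4/s0 MISS; vc=[12,6]

OUTCOME = MISS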